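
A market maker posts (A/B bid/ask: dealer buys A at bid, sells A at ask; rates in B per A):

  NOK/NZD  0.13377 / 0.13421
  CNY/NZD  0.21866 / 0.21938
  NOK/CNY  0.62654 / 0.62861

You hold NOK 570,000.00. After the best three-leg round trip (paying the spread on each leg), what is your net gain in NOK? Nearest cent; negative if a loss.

Best loop NOK → CNY → NZD → NOK:
NOK 570,000.00 × 0.62654 (sell NOK at bid) = CNY 357,127.80
CNY 357,127.80 × 0.21866 (sell CNY at bid) = NZD 78,089.56
NZD 78,089.56 ÷ 0.13421 (buy NOK at ask) = NOK 581,846.10

Net profit: NOK 11,846.10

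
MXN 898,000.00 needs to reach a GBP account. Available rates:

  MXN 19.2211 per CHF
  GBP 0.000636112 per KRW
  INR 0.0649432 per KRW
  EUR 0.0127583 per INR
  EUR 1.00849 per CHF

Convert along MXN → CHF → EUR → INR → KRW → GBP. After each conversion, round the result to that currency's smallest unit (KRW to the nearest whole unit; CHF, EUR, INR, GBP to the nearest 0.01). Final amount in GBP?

GBP 36,172.36

MXN 898,000.00 ÷ 19.2211 = CHF 46,719.49
CHF 46,719.49 × 1.00849 = EUR 47,116.14
EUR 47,116.14 ÷ 0.0127583 = INR 3,692,979.47
INR 3,692,979.47 ÷ 0.0649432 = KRW 56,864,760
KRW 56,864,760 × 0.000636112 = GBP 36,172.36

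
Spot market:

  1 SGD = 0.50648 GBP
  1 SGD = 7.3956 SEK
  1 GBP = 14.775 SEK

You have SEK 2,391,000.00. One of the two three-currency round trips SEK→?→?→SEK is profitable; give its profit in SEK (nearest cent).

Profit: SEK 28,334.69

Profitable loop is SEK → SGD → GBP → SEK:
SEK 2,391,000.00 ÷ 7.3956 = SGD 323,300.34
SGD 323,300.34 × 0.50648 = GBP 163,745.16
GBP 163,745.16 × 14.775 = SEK 2,419,334.69
Profit = SEK 2,419,334.69 − SEK 2,391,000.00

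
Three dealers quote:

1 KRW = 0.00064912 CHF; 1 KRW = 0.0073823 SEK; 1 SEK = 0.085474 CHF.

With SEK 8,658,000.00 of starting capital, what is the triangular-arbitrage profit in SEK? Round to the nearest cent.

Profitable loop is SEK → KRW → CHF → SEK:
SEK 8,658,000.00 ÷ 0.0073823 = KRW 1,172,805,223
KRW 1,172,805,223 × 0.00064912 = CHF 761,291.33
CHF 761,291.33 ÷ 0.085474 = SEK 8,906,700.59
Profit = SEK 8,906,700.59 − SEK 8,658,000.00

Profit: SEK 248,700.59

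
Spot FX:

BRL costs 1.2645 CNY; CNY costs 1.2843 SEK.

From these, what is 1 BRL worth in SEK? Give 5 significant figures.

BRL/SEK = 1.6240

1 BRL × 1.2645 = 1.2645 CNY
1.2645 CNY × 1.2843 = 1.624 SEK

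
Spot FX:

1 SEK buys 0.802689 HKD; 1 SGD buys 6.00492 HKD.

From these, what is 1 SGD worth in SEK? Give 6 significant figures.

1 SGD × 6.00492 = 6.00492 HKD
6.00492 HKD ÷ 0.802689 = 7.481 SEK

SGD/SEK = 7.48100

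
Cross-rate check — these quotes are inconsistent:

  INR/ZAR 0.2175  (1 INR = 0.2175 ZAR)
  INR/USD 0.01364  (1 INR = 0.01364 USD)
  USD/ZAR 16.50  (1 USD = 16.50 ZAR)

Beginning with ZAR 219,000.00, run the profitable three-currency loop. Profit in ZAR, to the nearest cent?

Profitable loop is ZAR → INR → USD → ZAR:
ZAR 219,000.00 ÷ 0.2175 = INR 1,006,896.55
INR 1,006,896.55 × 0.01364 = USD 13,734.07
USD 13,734.07 × 16.50 = ZAR 226,612.14
Profit = ZAR 226,612.14 − ZAR 219,000.00

Profit: ZAR 7,612.14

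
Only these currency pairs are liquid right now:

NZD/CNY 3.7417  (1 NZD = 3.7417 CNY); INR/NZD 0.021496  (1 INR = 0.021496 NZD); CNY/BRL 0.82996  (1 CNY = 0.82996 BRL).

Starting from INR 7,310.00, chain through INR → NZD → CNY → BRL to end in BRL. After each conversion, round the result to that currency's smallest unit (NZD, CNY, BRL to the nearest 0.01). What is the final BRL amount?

BRL 487.99

INR 7,310.00 × 0.021496 = NZD 157.14
NZD 157.14 × 3.7417 = CNY 587.97
CNY 587.97 × 0.82996 = BRL 487.99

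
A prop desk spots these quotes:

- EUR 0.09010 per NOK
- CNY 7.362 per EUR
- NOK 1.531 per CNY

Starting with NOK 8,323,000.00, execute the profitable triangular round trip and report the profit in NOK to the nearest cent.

Profitable loop is NOK → EUR → CNY → NOK:
NOK 8,323,000.00 × 0.09010 = EUR 749,902.30
EUR 749,902.30 × 7.362 = CNY 5,520,780.73
CNY 5,520,780.73 × 1.531 = NOK 8,452,315.30
Profit = NOK 8,452,315.30 − NOK 8,323,000.00

Profit: NOK 129,315.30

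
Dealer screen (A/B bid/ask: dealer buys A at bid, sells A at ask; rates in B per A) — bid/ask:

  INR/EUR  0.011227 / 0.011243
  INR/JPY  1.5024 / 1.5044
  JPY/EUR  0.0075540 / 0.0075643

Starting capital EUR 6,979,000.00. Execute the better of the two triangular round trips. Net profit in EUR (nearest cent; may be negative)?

Best loop EUR → INR → JPY → EUR:
EUR 6,979,000.00 ÷ 0.011243 (buy INR at ask) = INR 620,741,794.89
INR 620,741,794.89 × 1.5024 (sell INR at bid) = JPY 932,602,473
JPY 932,602,473 × 0.0075540 (sell JPY at bid) = EUR 7,044,879.08

Net profit: EUR 65,879.08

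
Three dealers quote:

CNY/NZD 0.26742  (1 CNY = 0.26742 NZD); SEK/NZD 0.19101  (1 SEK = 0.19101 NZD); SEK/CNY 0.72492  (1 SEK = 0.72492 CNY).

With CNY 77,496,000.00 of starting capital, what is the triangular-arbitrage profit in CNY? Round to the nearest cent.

Profit: CNY 1,155,525.12

Profitable loop is CNY → NZD → SEK → CNY:
CNY 77,496,000.00 × 0.26742 = NZD 20,723,980.32
NZD 20,723,980.32 ÷ 0.19101 = SEK 108,496,834.30
SEK 108,496,834.30 × 0.72492 = CNY 78,651,525.12
Profit = CNY 78,651,525.12 − CNY 77,496,000.00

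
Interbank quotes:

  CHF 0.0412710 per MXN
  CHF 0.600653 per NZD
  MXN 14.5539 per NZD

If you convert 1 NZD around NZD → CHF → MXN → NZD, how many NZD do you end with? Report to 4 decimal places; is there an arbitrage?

Around NZD → CHF → MXN → NZD: 1 × 0.600653 ÷ 0.0412710 ÷ 14.5539 = 0.999998
Product ≈ 1 (deviation 0.000%, within rounding noise).

1.0000 (no arbitrage)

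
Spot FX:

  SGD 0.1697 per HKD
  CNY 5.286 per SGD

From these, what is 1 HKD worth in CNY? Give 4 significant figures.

1 HKD × 0.1697 = 0.1697 SGD
0.1697 SGD × 5.286 = 0.897034 CNY

HKD/CNY = 0.8970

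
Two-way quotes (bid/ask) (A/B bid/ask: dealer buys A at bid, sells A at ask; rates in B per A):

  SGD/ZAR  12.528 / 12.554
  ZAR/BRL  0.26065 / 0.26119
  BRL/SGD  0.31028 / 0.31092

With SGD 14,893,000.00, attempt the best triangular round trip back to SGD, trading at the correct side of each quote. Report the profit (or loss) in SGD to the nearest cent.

Net profit: SGD 196,520.74

Best loop SGD → ZAR → BRL → SGD:
SGD 14,893,000.00 × 12.528 (sell SGD at bid) = ZAR 186,579,504.00
ZAR 186,579,504.00 × 0.26065 (sell ZAR at bid) = BRL 48,631,947.72
BRL 48,631,947.72 × 0.31028 (sell BRL at bid) = SGD 15,089,520.74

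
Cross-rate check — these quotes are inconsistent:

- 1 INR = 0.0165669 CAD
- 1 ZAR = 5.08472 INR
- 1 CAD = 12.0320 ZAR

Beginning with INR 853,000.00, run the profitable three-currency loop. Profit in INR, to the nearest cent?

Profitable loop is INR → CAD → ZAR → INR:
INR 853,000.00 × 0.0165669 = CAD 14,131.57
CAD 14,131.57 × 12.0320 = ZAR 170,031.00
ZAR 170,031.00 × 5.08472 = INR 864,560.02
Profit = INR 864,560.02 − INR 853,000.00

Profit: INR 11,560.02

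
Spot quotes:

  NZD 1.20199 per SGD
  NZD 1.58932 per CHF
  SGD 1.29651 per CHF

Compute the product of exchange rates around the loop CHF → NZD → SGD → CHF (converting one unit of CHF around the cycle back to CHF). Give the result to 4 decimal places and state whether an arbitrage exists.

1.0198 (arbitrage exists)

Around CHF → NZD → SGD → CHF: 1 × 1.58932 ÷ 1.20199 ÷ 1.29651 = 1.019846
Product > 1; profitable direction is CHF → NZD → SGD → CHF.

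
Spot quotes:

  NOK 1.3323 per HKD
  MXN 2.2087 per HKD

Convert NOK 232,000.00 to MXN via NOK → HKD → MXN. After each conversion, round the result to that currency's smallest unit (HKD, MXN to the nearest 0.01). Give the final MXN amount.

NOK 232,000.00 ÷ 1.3323 = HKD 174,134.95
HKD 174,134.95 × 2.2087 = MXN 384,611.86

MXN 384,611.86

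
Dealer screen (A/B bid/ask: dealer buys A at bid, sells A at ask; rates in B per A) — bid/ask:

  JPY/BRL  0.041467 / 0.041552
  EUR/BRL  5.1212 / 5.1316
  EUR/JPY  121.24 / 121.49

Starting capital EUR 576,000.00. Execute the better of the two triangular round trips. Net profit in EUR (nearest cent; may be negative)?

Net profit: EUR 8,334.81

Best loop EUR → BRL → JPY → EUR:
EUR 576,000.00 × 5.1212 (sell EUR at bid) = BRL 2,949,811.20
BRL 2,949,811.20 ÷ 0.041552 (buy JPY at ask) = JPY 70,990,836
JPY 70,990,836 ÷ 121.49 (buy EUR at ask) = EUR 584,334.81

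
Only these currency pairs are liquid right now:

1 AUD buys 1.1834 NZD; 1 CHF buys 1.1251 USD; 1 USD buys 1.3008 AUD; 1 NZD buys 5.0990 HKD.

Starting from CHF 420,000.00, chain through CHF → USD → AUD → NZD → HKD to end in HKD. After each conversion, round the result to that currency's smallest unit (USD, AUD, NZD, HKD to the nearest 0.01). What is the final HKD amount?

CHF 420,000.00 × 1.1251 = USD 472,542.00
USD 472,542.00 × 1.3008 = AUD 614,682.63
AUD 614,682.63 × 1.1834 = NZD 727,415.42
NZD 727,415.42 × 5.0990 = HKD 3,709,091.23

HKD 3,709,091.23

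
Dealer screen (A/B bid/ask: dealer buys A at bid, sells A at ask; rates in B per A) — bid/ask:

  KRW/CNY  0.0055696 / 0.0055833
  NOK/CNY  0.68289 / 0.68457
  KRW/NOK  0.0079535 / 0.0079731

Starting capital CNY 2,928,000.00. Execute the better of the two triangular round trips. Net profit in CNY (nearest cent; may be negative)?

Net profit: CNY 59,789.55

Best loop CNY → NOK → KRW → CNY:
CNY 2,928,000.00 ÷ 0.68457 (buy NOK at ask) = NOK 4,277,137.47
NOK 4,277,137.47 ÷ 0.0079731 (buy KRW at ask) = KRW 536,445,984
KRW 536,445,984 × 0.0055696 (sell KRW at bid) = CNY 2,987,789.55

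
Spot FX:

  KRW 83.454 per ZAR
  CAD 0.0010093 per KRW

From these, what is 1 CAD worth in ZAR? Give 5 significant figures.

CAD/ZAR = 11.872

1 CAD ÷ 0.0010093 = 990.786 KRW
990.786 KRW ÷ 83.454 = 11.8722 ZAR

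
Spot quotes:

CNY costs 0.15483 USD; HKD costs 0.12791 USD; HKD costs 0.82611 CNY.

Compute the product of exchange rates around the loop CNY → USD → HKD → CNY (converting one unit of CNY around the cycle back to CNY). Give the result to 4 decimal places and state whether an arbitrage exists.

Around CNY → USD → HKD → CNY: 1 × 0.15483 ÷ 0.12791 × 0.82611 = 0.999974
Product ≈ 1 (deviation 0.003%, within rounding noise).

1.0000 (no arbitrage)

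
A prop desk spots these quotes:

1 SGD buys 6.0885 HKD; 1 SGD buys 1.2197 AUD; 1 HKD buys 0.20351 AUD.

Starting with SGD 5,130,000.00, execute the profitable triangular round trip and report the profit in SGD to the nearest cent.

Profitable loop is SGD → HKD → AUD → SGD:
SGD 5,130,000.00 × 6.0885 = HKD 31,234,005.00
HKD 31,234,005.00 × 0.20351 = AUD 6,356,432.36
AUD 6,356,432.36 ÷ 1.2197 = SGD 5,211,471.97
Profit = SGD 5,211,471.97 − SGD 5,130,000.00

Profit: SGD 81,471.97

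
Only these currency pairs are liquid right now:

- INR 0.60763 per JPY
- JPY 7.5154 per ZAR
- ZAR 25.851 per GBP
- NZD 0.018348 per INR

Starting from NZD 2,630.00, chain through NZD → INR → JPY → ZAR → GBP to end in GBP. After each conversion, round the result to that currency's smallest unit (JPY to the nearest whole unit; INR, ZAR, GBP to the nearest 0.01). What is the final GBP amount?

NZD 2,630.00 ÷ 0.018348 = INR 143,339.87
INR 143,339.87 ÷ 0.60763 = JPY 235,900
JPY 235,900 ÷ 7.5154 = ZAR 31,388.88
ZAR 31,388.88 ÷ 25.851 = GBP 1,214.22

GBP 1,214.22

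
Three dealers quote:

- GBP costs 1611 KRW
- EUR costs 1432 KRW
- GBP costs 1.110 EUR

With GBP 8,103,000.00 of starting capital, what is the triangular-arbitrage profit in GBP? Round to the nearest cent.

Profit: GBP 109,500.00

Profitable loop is GBP → KRW → EUR → GBP:
GBP 8,103,000.00 × 1611 = KRW 13,053,933,000
KRW 13,053,933,000 ÷ 1432 = EUR 9,115,875.00
EUR 9,115,875.00 ÷ 1.110 = GBP 8,212,500.00
Profit = GBP 8,212,500.00 − GBP 8,103,000.00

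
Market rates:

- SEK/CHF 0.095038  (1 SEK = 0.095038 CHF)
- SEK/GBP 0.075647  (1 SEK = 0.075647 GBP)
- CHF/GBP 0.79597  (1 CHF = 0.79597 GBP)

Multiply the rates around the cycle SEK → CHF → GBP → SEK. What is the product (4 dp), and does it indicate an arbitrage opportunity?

1.0000 (no arbitrage)

Around SEK → CHF → GBP → SEK: 1 × 0.095038 × 0.79597 ÷ 0.075647 = 1.000005
Product ≈ 1 (deviation 0.001%, within rounding noise).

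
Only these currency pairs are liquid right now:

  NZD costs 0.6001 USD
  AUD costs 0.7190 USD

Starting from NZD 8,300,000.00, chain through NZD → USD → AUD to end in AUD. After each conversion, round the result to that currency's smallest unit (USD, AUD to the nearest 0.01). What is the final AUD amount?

AUD 6,927,440.89

NZD 8,300,000.00 × 0.6001 = USD 4,980,830.00
USD 4,980,830.00 ÷ 0.7190 = AUD 6,927,440.89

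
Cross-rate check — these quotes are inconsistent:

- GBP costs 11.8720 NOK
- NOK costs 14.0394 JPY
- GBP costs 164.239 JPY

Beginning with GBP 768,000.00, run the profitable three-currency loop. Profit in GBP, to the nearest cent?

Profit: GBP 11,394.55

Profitable loop is GBP → NOK → JPY → GBP:
GBP 768,000.00 × 11.8720 = NOK 9,117,696.00
NOK 9,117,696.00 × 14.0394 = JPY 128,006,981
JPY 128,006,981 ÷ 164.239 = GBP 779,394.55
Profit = GBP 779,394.55 − GBP 768,000.00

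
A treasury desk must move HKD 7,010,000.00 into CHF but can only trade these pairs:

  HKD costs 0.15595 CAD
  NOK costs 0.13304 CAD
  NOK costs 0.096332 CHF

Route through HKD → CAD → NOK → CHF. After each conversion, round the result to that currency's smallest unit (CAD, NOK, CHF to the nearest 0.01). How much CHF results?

CHF 791,574.40

HKD 7,010,000.00 × 0.15595 = CAD 1,093,209.50
CAD 1,093,209.50 ÷ 0.13304 = NOK 8,217,148.98
NOK 8,217,148.98 × 0.096332 = CHF 791,574.40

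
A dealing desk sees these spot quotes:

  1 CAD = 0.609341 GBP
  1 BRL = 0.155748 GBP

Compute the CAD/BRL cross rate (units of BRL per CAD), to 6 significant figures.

1 CAD × 0.609341 = 0.609341 GBP
0.609341 GBP ÷ 0.155748 = 3.91235 BRL

CAD/BRL = 3.91235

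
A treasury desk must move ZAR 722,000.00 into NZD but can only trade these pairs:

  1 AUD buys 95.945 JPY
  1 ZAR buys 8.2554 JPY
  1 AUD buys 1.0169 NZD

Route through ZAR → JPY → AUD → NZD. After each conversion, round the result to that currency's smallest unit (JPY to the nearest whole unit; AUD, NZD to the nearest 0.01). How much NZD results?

ZAR 722,000.00 × 8.2554 = JPY 5,960,399
JPY 5,960,399 ÷ 95.945 = AUD 62,123.08
AUD 62,123.08 × 1.0169 = NZD 63,172.96

NZD 63,172.96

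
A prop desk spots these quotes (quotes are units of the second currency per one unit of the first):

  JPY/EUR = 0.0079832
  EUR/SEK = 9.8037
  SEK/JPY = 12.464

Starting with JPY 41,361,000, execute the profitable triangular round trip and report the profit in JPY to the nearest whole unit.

Profitable loop is JPY → SEK → EUR → JPY:
JPY 41,361,000 ÷ 12.464 = SEK 3,318,437.10
SEK 3,318,437.10 ÷ 9.8037 = EUR 338,488.23
EUR 338,488.23 ÷ 0.0079832 = JPY 42,400,069
Profit = JPY 42,400,069 − JPY 41,361,000

Profit: JPY 1,039,069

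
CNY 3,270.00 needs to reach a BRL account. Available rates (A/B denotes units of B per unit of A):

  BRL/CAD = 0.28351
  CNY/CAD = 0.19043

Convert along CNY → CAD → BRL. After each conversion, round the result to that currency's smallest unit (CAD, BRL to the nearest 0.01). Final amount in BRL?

BRL 2,196.43

CNY 3,270.00 × 0.19043 = CAD 622.71
CAD 622.71 ÷ 0.28351 = BRL 2,196.43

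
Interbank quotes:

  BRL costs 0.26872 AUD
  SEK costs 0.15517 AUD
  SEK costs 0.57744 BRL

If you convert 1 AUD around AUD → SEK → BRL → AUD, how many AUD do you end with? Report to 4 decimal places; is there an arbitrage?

Around AUD → SEK → BRL → AUD: 1 ÷ 0.15517 × 0.57744 × 0.26872 = 0.999998
Product ≈ 1 (deviation 0.000%, within rounding noise).

1.0000 (no arbitrage)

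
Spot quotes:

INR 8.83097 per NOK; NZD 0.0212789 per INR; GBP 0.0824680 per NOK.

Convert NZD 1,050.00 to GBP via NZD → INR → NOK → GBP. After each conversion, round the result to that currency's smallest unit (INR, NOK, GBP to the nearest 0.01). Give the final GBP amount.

GBP 460.80

NZD 1,050.00 ÷ 0.0212789 = INR 49,344.66
INR 49,344.66 ÷ 8.83097 = NOK 5,587.68
NOK 5,587.68 × 0.0824680 = GBP 460.80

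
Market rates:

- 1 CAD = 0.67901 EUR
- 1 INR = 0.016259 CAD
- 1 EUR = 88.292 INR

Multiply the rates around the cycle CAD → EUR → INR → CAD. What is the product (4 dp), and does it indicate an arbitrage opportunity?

0.9747 (arbitrage exists)

Around CAD → EUR → INR → CAD: 1 × 0.67901 × 88.292 × 0.016259 = 0.974746
Product < 1; profitable direction is CAD → INR → EUR → CAD.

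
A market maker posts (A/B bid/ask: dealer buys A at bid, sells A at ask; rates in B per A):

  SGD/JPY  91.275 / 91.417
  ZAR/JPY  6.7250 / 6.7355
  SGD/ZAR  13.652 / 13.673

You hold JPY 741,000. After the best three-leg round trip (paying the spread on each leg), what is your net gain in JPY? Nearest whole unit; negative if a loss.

Net profit: JPY 3,183

Best loop JPY → SGD → ZAR → JPY:
JPY 741,000 ÷ 91.417 (buy SGD at ask) = SGD 8,105.71
SGD 8,105.71 × 13.652 (sell SGD at bid) = ZAR 110,659.20
ZAR 110,659.20 × 6.7250 (sell ZAR at bid) = JPY 744,183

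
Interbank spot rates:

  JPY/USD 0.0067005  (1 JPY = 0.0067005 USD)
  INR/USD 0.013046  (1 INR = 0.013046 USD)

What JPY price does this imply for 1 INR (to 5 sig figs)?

1 INR × 0.013046 = 0.013046 USD
0.013046 USD ÷ 0.0067005 = 1.94702 JPY

INR/JPY = 1.9470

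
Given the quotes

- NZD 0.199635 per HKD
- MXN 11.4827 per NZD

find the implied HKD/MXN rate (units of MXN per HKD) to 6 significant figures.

HKD/MXN = 2.29235

1 HKD × 0.199635 = 0.199635 NZD
0.199635 NZD × 11.4827 = 2.29235 MXN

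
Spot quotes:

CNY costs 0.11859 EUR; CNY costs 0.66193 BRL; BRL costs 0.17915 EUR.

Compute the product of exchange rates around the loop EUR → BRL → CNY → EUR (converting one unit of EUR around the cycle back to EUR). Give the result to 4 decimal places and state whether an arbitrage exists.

Around EUR → BRL → CNY → EUR: 1 ÷ 0.17915 ÷ 0.66193 × 0.11859 = 1.000044
Product ≈ 1 (deviation 0.004%, within rounding noise).

1.0000 (no arbitrage)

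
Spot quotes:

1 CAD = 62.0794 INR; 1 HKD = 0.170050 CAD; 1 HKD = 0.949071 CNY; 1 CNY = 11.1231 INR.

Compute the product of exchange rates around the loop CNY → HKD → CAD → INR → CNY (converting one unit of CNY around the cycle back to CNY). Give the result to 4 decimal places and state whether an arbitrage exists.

Around CNY → HKD → CAD → INR → CNY: 1 ÷ 0.949071 × 0.170050 × 62.0794 ÷ 11.1231 = 0.999999
Product ≈ 1 (deviation 0.000%, within rounding noise).

1.0000 (no arbitrage)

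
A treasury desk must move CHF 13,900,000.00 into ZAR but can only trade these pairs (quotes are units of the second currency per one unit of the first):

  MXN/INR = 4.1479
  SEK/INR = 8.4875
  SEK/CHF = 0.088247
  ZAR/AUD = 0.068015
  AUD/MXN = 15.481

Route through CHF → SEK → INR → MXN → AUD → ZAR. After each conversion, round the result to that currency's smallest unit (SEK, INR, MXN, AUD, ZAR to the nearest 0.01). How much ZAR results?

CHF 13,900,000.00 ÷ 0.088247 = SEK 157,512,436.68
SEK 157,512,436.68 × 8.4875 = INR 1,336,886,806.32
INR 1,336,886,806.32 ÷ 4.1479 = MXN 322,304,492.95
MXN 322,304,492.95 ÷ 15.481 = AUD 20,819,358.76
AUD 20,819,358.76 ÷ 0.068015 = ZAR 306,099,518.64

ZAR 306,099,518.64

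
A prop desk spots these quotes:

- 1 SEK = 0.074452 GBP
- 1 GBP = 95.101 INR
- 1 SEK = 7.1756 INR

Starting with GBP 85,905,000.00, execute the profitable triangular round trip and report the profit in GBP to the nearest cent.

Profitable loop is GBP → SEK → INR → GBP:
GBP 85,905,000.00 ÷ 0.074452 = SEK 1,153,830,655.99
SEK 1,153,830,655.99 × 7.1756 = INR 8,279,427,255.14
INR 8,279,427,255.14 ÷ 95.101 = GBP 87,059,308.05
Profit = GBP 87,059,308.05 − GBP 85,905,000.00

Profit: GBP 1,154,308.05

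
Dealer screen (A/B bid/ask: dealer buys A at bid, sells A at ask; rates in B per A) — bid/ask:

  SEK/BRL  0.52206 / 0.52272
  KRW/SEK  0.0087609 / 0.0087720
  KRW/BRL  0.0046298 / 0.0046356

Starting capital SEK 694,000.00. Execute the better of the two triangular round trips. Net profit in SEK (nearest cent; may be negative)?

Net profit: SEK 6,735.24

Best loop SEK → KRW → BRL → SEK:
SEK 694,000.00 ÷ 0.0087720 (buy KRW at ask) = KRW 79,115,367
KRW 79,115,367 × 0.0046298 (sell KRW at bid) = BRL 366,288.33
BRL 366,288.33 ÷ 0.52272 (buy SEK at ask) = SEK 700,735.24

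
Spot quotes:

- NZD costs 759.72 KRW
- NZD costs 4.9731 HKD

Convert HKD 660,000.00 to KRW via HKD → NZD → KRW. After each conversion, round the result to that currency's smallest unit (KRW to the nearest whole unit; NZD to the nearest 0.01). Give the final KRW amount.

HKD 660,000.00 ÷ 4.9731 = NZD 132,714.00
NZD 132,714.00 × 759.72 = KRW 100,825,480

KRW 100,825,480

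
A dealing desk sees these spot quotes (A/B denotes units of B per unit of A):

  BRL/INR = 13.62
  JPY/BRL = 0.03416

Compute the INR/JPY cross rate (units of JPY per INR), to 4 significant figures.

1 INR ÷ 13.62 = 0.0734214 BRL
0.0734214 BRL ÷ 0.03416 = 2.14934 JPY

INR/JPY = 2.149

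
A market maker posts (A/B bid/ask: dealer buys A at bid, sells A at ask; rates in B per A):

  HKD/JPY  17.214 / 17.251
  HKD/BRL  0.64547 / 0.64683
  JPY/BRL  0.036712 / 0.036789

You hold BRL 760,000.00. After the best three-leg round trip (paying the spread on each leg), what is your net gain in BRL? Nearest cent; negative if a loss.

Best loop BRL → JPY → HKD → BRL:
BRL 760,000.00 ÷ 0.036789 (buy JPY at ask) = JPY 20,658,349
JPY 20,658,349 ÷ 17.251 (buy HKD at ask) = HKD 1,197,516.03
HKD 1,197,516.03 × 0.64547 (sell HKD at bid) = BRL 772,960.67

Net profit: BRL 12,960.67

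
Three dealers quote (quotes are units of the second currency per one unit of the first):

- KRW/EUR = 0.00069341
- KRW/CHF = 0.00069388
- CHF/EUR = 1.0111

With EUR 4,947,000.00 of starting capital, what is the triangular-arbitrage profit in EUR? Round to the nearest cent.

Profitable loop is EUR → KRW → CHF → EUR:
EUR 4,947,000.00 ÷ 0.00069341 = KRW 7,134,307,264
KRW 7,134,307,264 × 0.00069388 = CHF 4,950,353.12
CHF 4,950,353.12 × 1.0111 = EUR 5,005,302.04
Profit = EUR 5,005,302.04 − EUR 4,947,000.00

Profit: EUR 58,302.04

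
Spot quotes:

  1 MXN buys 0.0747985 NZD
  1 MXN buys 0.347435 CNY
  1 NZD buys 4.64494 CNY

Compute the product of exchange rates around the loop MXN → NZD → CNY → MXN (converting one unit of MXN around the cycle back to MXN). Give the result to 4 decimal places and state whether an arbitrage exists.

Around MXN → NZD → CNY → MXN: 1 × 0.0747985 × 4.64494 ÷ 0.347435 = 0.999999
Product ≈ 1 (deviation 0.000%, within rounding noise).

1.0000 (no arbitrage)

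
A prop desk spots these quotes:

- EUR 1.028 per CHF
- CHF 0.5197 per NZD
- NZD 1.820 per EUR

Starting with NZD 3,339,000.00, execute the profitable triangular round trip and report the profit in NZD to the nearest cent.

Profitable loop is NZD → EUR → CHF → NZD:
NZD 3,339,000.00 ÷ 1.820 = EUR 1,834,615.38
EUR 1,834,615.38 ÷ 1.028 = CHF 1,784,645.32
CHF 1,784,645.32 ÷ 0.5197 = NZD 3,433,991.37
Profit = NZD 3,433,991.37 − NZD 3,339,000.00

Profit: NZD 94,991.37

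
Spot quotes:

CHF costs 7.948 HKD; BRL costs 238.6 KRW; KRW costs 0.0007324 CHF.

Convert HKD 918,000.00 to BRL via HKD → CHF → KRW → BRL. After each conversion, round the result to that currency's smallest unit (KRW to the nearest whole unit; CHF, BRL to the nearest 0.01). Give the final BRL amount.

HKD 918,000.00 ÷ 7.948 = CHF 115,500.75
CHF 115,500.75 ÷ 0.0007324 = KRW 157,701,734
KRW 157,701,734 ÷ 238.6 = BRL 660,946.08

BRL 660,946.08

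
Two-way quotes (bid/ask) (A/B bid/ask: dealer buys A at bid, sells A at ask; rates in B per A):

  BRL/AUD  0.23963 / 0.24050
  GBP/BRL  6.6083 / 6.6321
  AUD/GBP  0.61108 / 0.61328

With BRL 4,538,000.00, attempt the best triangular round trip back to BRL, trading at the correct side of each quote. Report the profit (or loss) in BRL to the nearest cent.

Best loop BRL → GBP → AUD → BRL:
BRL 4,538,000.00 ÷ 6.6321 (buy GBP at ask) = GBP 684,247.82
GBP 684,247.82 ÷ 0.61328 (buy AUD at ask) = AUD 1,115,718.47
AUD 1,115,718.47 ÷ 0.24050 (buy BRL at ask) = BRL 4,639,162.05

Net profit: BRL 101,162.05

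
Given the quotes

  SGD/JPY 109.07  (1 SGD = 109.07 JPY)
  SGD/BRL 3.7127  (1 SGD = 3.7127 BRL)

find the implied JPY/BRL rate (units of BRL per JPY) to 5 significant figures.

1 JPY ÷ 109.07 = 0.00916842 SGD
0.00916842 SGD × 3.7127 = 0.0340396 BRL

JPY/BRL = 0.034040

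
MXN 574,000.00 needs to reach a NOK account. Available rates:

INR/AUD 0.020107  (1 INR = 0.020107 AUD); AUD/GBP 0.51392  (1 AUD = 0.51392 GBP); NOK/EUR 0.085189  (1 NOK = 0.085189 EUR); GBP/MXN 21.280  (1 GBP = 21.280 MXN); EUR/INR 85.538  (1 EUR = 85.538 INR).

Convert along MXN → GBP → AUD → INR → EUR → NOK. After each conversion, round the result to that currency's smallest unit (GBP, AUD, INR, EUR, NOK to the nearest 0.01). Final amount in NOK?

MXN 574,000.00 ÷ 21.280 = GBP 26,973.68
GBP 26,973.68 ÷ 0.51392 = AUD 52,486.15
AUD 52,486.15 ÷ 0.020107 = INR 2,610,342.17
INR 2,610,342.17 ÷ 85.538 = EUR 30,516.75
EUR 30,516.75 ÷ 0.085189 = NOK 358,224.07

NOK 358,224.07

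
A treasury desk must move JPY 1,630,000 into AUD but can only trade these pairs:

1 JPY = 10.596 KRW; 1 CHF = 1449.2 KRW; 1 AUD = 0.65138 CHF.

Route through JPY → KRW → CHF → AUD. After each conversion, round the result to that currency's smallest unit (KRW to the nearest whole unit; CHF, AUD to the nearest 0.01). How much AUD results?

JPY 1,630,000 × 10.596 = KRW 17,271,480
KRW 17,271,480 ÷ 1449.2 = CHF 11,917.94
CHF 11,917.94 ÷ 0.65138 = AUD 18,296.45

AUD 18,296.45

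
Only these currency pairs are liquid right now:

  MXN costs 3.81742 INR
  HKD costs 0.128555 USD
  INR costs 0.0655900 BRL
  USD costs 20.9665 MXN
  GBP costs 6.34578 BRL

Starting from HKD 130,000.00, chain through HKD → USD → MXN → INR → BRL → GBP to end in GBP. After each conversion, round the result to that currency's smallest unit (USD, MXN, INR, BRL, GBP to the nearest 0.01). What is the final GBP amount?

HKD 130,000.00 × 0.128555 = USD 16,712.15
USD 16,712.15 × 20.9665 = MXN 350,395.29
MXN 350,395.29 × 3.81742 = INR 1,337,605.99
INR 1,337,605.99 × 0.0655900 = BRL 87,733.58
BRL 87,733.58 ÷ 6.34578 = GBP 13,825.50

GBP 13,825.50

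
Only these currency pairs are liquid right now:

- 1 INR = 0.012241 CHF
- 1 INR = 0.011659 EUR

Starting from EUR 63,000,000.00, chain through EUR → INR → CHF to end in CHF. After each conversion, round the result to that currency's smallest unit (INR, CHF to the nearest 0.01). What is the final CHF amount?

EUR 63,000,000.00 ÷ 0.011659 = INR 5,403,550,904.88
INR 5,403,550,904.88 × 0.012241 = CHF 66,144,866.63

CHF 66,144,866.63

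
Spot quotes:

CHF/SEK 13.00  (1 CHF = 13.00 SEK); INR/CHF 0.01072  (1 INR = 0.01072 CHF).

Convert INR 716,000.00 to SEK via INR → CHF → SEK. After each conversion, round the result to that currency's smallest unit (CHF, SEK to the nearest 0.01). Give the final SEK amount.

SEK 99,781.76

INR 716,000.00 × 0.01072 = CHF 7,675.52
CHF 7,675.52 × 13.00 = SEK 99,781.76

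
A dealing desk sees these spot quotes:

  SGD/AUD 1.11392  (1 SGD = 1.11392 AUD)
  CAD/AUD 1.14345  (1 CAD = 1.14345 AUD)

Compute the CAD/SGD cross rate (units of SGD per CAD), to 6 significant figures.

CAD/SGD = 1.02651

1 CAD × 1.14345 = 1.14345 AUD
1.14345 AUD ÷ 1.11392 = 1.02651 SGD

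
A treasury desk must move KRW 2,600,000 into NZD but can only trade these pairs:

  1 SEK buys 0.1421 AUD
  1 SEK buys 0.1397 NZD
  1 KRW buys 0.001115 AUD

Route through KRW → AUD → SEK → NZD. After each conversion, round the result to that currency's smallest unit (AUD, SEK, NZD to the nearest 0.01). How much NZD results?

NZD 2,850.04

KRW 2,600,000 × 0.001115 = AUD 2,899.00
AUD 2,899.00 ÷ 0.1421 = SEK 20,401.13
SEK 20,401.13 × 0.1397 = NZD 2,850.04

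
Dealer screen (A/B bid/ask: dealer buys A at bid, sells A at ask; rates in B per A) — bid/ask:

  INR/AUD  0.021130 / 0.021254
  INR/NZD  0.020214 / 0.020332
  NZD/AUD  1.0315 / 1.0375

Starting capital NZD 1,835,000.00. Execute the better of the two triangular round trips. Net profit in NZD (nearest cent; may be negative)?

Net profit: NZD 3,092.48

Best loop NZD → INR → AUD → NZD:
NZD 1,835,000.00 ÷ 0.020332 (buy INR at ask) = INR 90,251,819.79
INR 90,251,819.79 × 0.021130 (sell INR at bid) = AUD 1,907,020.95
AUD 1,907,020.95 ÷ 1.0375 (buy NZD at ask) = NZD 1,838,092.48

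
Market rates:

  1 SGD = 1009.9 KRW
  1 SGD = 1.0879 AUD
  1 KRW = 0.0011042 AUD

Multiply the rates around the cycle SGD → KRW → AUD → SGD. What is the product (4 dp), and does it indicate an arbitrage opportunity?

Around SGD → KRW → AUD → SGD: 1 × 1009.9 × 0.0011042 ÷ 1.0879 = 1.025031
Product > 1; profitable direction is SGD → KRW → AUD → SGD.

1.0250 (arbitrage exists)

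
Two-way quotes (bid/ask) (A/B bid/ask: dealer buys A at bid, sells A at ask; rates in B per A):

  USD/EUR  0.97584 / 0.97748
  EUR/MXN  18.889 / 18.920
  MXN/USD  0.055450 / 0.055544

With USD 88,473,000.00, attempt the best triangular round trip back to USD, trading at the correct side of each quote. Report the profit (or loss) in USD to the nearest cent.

Net profit: USD 1,954,367.30

Best loop USD → EUR → MXN → USD:
USD 88,473,000.00 × 0.97584 (sell USD at bid) = EUR 86,335,492.32
EUR 86,335,492.32 × 18.889 (sell EUR at bid) = MXN 1,630,791,114.43
MXN 1,630,791,114.43 × 0.055450 (sell MXN at bid) = USD 90,427,367.30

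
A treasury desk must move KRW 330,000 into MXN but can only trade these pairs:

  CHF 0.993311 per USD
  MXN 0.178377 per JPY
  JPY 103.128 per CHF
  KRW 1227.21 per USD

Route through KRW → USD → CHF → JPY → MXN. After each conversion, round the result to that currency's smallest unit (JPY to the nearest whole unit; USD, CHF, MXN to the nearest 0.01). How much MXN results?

KRW 330,000 ÷ 1227.21 = USD 268.90
USD 268.90 × 0.993311 = CHF 267.10
CHF 267.10 × 103.128 = JPY 27,545
JPY 27,545 × 0.178377 = MXN 4,913.39

MXN 4,913.39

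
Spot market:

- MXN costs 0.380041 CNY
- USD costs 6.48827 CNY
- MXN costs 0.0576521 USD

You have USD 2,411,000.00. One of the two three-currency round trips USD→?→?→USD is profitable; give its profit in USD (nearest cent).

Profit: USD 38,534.82

Profitable loop is USD → MXN → CNY → USD:
USD 2,411,000.00 ÷ 0.0576521 = MXN 41,819,812.29
MXN 41,819,812.29 × 0.380041 = CNY 15,893,243.28
CNY 15,893,243.28 ÷ 6.48827 = USD 2,449,534.82
Profit = USD 2,449,534.82 − USD 2,411,000.00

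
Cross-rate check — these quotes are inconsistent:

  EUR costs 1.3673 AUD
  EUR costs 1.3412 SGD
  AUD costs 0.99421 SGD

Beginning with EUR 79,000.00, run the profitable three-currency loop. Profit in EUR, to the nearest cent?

Profitable loop is EUR → AUD → SGD → EUR:
EUR 79,000.00 × 1.3673 = AUD 108,016.70
AUD 108,016.70 × 0.99421 = SGD 107,391.28
SGD 107,391.28 ÷ 1.3412 = EUR 80,071.04
Profit = EUR 80,071.04 − EUR 79,000.00

Profit: EUR 1,071.04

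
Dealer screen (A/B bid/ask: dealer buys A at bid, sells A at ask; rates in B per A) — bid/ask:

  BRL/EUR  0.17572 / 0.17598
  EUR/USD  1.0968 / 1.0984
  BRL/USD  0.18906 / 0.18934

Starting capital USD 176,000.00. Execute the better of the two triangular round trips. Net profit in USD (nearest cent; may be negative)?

Best loop USD → BRL → EUR → USD:
USD 176,000.00 ÷ 0.18934 (buy BRL at ask) = BRL 929,544.73
BRL 929,544.73 × 0.17572 (sell BRL at bid) = EUR 163,339.60
EUR 163,339.60 × 1.0968 (sell EUR at bid) = USD 179,150.87

Net profit: USD 3,150.87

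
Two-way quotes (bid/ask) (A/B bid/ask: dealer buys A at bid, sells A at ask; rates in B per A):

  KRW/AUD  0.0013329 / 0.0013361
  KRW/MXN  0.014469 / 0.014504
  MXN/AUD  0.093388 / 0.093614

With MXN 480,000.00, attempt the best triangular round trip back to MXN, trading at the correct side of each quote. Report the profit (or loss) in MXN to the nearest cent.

Best loop MXN → AUD → KRW → MXN:
MXN 480,000.00 × 0.093388 (sell MXN at bid) = AUD 44,826.24
AUD 44,826.24 ÷ 0.0013361 (buy KRW at ask) = KRW 33,550,064
KRW 33,550,064 × 0.014469 (sell KRW at bid) = MXN 485,435.87

Net profit: MXN 5,435.87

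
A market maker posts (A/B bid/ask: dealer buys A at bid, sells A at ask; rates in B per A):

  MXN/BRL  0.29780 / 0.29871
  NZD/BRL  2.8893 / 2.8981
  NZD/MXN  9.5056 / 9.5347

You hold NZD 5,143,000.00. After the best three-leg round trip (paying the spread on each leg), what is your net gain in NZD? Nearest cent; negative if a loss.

Net profit: NZD 74,378.78

Best loop NZD → BRL → MXN → NZD:
NZD 5,143,000.00 × 2.8893 (sell NZD at bid) = BRL 14,859,669.90
BRL 14,859,669.90 ÷ 0.29871 (buy MXN at ask) = MXN 49,746,141.41
MXN 49,746,141.41 ÷ 9.5347 (buy NZD at ask) = NZD 5,217,378.78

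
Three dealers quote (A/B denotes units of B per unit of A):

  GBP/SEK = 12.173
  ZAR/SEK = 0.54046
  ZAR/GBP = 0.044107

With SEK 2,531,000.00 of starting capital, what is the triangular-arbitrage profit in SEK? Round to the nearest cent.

Profitable loop is SEK → GBP → ZAR → SEK:
SEK 2,531,000.00 ÷ 12.173 = GBP 207,919.17
GBP 207,919.17 ÷ 0.044107 = ZAR 4,713,972.05
ZAR 4,713,972.05 × 0.54046 = SEK 2,547,713.34
Profit = SEK 2,547,713.34 − SEK 2,531,000.00

Profit: SEK 16,713.34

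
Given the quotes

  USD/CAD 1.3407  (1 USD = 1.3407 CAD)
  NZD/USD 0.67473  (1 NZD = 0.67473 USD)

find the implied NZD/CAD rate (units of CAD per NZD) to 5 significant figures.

NZD/CAD = 0.90461

1 NZD × 0.67473 = 0.67473 USD
0.67473 USD × 1.3407 = 0.904611 CAD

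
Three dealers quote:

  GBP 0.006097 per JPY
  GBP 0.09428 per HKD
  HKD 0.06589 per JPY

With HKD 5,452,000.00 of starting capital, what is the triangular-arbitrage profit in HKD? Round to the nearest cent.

Profit: HKD 102,931.83

Profitable loop is HKD → GBP → JPY → HKD:
HKD 5,452,000.00 × 0.09428 = GBP 514,014.56
GBP 514,014.56 ÷ 0.006097 = JPY 84,306,144
JPY 84,306,144 × 0.06589 = HKD 5,554,931.83
Profit = HKD 5,554,931.83 − HKD 5,452,000.00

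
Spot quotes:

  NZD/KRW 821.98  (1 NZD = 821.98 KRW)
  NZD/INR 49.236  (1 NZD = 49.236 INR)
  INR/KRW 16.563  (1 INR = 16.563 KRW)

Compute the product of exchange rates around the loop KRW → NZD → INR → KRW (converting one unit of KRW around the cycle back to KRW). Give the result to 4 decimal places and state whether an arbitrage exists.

Around KRW → NZD → INR → KRW: 1 ÷ 821.98 × 49.236 × 16.563 = 0.992112
Product < 1; profitable direction is KRW → INR → NZD → KRW.

0.9921 (arbitrage exists)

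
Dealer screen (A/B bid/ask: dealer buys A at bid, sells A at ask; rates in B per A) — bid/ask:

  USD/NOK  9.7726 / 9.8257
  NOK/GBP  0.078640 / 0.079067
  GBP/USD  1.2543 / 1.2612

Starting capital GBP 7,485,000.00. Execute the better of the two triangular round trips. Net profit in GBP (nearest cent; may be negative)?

Best loop GBP → NOK → USD → GBP:
GBP 7,485,000.00 ÷ 0.079067 (buy NOK at ask) = NOK 94,666,548.62
NOK 94,666,548.62 ÷ 9.8257 (buy USD at ask) = USD 9,634,585.69
USD 9,634,585.69 ÷ 1.2612 (buy GBP at ask) = GBP 7,639,221.13

Net profit: GBP 154,221.13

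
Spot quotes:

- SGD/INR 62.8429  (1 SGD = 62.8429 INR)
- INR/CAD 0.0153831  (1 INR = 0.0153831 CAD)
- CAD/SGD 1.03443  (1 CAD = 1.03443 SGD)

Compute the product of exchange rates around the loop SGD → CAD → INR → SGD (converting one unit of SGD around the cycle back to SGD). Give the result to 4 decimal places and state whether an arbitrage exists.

Around SGD → CAD → INR → SGD: 1 ÷ 1.03443 ÷ 0.0153831 ÷ 62.8429 = 0.999997
Product ≈ 1 (deviation 0.000%, within rounding noise).

1.0000 (no arbitrage)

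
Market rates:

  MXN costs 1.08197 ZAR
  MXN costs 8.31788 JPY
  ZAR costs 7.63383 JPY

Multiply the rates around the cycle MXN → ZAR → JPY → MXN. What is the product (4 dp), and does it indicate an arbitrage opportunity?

Around MXN → ZAR → JPY → MXN: 1 × 1.08197 × 7.63383 ÷ 8.31788 = 0.992990
Product < 1; profitable direction is MXN → JPY → ZAR → MXN.

0.9930 (arbitrage exists)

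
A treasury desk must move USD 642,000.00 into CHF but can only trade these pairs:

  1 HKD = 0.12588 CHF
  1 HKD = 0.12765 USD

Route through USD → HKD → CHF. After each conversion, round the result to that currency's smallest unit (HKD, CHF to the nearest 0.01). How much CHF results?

CHF 633,098.00

USD 642,000.00 ÷ 0.12765 = HKD 5,029,377.20
HKD 5,029,377.20 × 0.12588 = CHF 633,098.00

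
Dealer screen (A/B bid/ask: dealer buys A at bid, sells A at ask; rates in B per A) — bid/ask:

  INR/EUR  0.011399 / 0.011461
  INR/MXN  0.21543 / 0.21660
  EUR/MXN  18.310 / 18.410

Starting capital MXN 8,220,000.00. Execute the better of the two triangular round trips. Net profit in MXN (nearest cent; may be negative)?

Net profit: MXN 172,699.97

Best loop MXN → EUR → INR → MXN:
MXN 8,220,000.00 ÷ 18.410 (buy EUR at ask) = EUR 446,496.47
EUR 446,496.47 ÷ 0.011461 (buy INR at ask) = INR 38,957,898.03
INR 38,957,898.03 × 0.21543 (sell INR at bid) = MXN 8,392,699.97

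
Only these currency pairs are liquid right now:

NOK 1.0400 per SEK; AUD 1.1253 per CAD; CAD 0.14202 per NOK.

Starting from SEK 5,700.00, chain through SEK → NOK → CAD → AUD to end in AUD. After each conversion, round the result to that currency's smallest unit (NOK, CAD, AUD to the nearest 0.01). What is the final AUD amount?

AUD 947.38

SEK 5,700.00 × 1.0400 = NOK 5,928.00
NOK 5,928.00 × 0.14202 = CAD 841.89
CAD 841.89 × 1.1253 = AUD 947.38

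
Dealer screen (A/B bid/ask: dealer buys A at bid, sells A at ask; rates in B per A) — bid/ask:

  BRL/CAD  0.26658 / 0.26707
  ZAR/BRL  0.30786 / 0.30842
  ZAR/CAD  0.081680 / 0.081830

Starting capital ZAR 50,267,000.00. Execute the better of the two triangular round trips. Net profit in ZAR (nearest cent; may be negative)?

Best loop ZAR → BRL → CAD → ZAR:
ZAR 50,267,000.00 × 0.30786 (sell ZAR at bid) = BRL 15,475,198.62
BRL 15,475,198.62 × 0.26658 (sell BRL at bid) = CAD 4,125,378.45
CAD 4,125,378.45 ÷ 0.081830 (buy ZAR at ask) = ZAR 50,414,010.12

Net profit: ZAR 147,010.12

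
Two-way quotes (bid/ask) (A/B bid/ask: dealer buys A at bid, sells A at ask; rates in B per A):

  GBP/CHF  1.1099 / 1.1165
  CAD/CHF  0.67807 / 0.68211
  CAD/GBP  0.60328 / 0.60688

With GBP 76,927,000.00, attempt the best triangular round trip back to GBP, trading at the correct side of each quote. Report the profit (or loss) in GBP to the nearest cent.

Best loop GBP → CAD → CHF → GBP:
GBP 76,927,000.00 ÷ 0.60688 (buy CAD at ask) = CAD 126,758,172.95
CAD 126,758,172.95 × 0.67807 (sell CAD at bid) = CHF 85,950,914.33
CHF 85,950,914.33 ÷ 1.1165 (buy GBP at ask) = GBP 76,982,457.98

Net profit: GBP 55,457.98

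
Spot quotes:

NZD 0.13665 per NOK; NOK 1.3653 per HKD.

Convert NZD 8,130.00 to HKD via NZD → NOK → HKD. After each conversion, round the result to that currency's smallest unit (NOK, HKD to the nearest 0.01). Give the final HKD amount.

HKD 43,576.55

NZD 8,130.00 ÷ 0.13665 = NOK 59,495.06
NOK 59,495.06 ÷ 1.3653 = HKD 43,576.55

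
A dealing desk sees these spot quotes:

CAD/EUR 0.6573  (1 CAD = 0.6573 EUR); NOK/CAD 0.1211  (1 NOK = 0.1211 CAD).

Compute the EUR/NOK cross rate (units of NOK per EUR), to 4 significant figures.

1 EUR ÷ 0.6573 = 1.52138 CAD
1.52138 CAD ÷ 0.1211 = 12.563 NOK

EUR/NOK = 12.56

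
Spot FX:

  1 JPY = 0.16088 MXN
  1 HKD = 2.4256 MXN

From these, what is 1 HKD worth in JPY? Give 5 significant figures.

1 HKD × 2.4256 = 2.4256 MXN
2.4256 MXN ÷ 0.16088 = 15.0771 JPY

HKD/JPY = 15.077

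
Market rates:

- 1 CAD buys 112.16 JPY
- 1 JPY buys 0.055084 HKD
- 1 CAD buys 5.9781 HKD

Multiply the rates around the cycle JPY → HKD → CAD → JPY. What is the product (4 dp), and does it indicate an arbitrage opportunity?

Around JPY → HKD → CAD → JPY: 1 × 0.055084 ÷ 5.9781 × 112.16 = 1.033476
Product > 1; profitable direction is JPY → HKD → CAD → JPY.

1.0335 (arbitrage exists)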